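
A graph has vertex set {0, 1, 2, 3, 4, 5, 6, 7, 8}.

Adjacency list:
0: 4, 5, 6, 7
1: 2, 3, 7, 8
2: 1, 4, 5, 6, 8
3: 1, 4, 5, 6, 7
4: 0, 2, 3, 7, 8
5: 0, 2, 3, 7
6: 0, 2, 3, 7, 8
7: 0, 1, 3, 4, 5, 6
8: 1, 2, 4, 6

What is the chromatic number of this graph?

3

2, 4, 8 are pairwise adjacent, so at least 3 colors are needed.
A valid assignment using 3 colors: 0=c, 1=b, 2=a, 3=c, 4=b, 5=b, 6=b, 7=a, 8=c. No two adjacent vertices share a color.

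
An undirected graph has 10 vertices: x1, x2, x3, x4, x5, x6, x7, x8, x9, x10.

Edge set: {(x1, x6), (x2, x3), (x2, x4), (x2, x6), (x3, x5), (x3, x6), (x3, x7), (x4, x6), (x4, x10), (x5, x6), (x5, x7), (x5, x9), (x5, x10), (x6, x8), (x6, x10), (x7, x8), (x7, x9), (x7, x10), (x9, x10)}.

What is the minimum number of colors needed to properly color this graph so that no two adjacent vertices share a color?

4

x5, x7, x9, x10 form a clique, so at least 4 colors are needed.
4 colors suffice: x1=blue, x2=yellow, x3=green, x4=blue, x5=blue, x6=red, x7=red, x8=blue, x9=yellow, x10=green. No two adjacent vertices share a color.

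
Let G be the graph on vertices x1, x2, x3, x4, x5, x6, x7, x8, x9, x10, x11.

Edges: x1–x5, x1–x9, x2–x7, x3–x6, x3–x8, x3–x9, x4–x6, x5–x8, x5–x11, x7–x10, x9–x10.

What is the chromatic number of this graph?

The cycle x1-x9-x3-x8-x5-x1 has odd length 5, so it cannot be 2-colored; at least 3 colors are needed.
3 colors suffice: color 1 → {x2, x3, x4, x5, x10}; color 2 → {x6, x7, x8, x9, x11}; color 3 → {x1}. Each edge has distinct colors on its endpoints.

3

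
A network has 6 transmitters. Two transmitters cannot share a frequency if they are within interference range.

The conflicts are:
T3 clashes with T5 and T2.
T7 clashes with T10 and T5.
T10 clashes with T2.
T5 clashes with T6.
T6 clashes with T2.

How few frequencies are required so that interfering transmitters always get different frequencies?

The cycle T5-T7-T10-T2-T3-T5 has odd length 5, so it cannot be 2-colored; at least 3 frequencies are needed.
3 frequencies suffice: T3=2, T7=3, T10=2, T5=1, T6=2, T2=1. Each listed conflict is separated.

3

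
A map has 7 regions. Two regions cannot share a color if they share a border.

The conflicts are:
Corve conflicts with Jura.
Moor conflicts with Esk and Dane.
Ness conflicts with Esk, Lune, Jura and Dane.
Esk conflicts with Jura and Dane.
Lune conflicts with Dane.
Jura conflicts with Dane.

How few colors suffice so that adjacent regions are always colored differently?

4

Ness, Esk, Jura, Dane pairwise conflict, so at least 4 colors are needed.
4 colors suffice: color 1 → {Corve, Dane}; color 2 → {Moor, Ness}; color 3 → {Esk, Lune}; color 4 → {Jura}. Each listed conflict is separated.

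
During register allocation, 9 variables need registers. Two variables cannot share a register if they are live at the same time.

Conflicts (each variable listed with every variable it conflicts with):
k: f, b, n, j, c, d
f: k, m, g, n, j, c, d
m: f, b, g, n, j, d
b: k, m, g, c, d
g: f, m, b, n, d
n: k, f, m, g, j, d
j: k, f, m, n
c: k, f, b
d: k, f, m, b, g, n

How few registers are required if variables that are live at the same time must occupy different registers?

5

f, m, g, n, d are mutually in conflict, so at least 5 registers are needed.
Using 5 registers: k=3, f=1, m=3, b=1, g=5, n=4, j=2, c=2, d=2. Every pair that conflicts lands in different registers.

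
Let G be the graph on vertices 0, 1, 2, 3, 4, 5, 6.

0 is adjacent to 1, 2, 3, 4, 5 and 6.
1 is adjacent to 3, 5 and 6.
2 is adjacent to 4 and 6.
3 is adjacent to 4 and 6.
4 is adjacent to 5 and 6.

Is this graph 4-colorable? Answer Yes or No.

Yes

The chromatic number is 4. 0, 1, 3, 6 are mutually adjacent (a clique of size 4), so at least 4 colors are needed.
4 colors suffice: color a → {0}; color b → {1, 4}; color c → {5, 6}; color d → {2, 3}.
That is already a proper 4-coloring.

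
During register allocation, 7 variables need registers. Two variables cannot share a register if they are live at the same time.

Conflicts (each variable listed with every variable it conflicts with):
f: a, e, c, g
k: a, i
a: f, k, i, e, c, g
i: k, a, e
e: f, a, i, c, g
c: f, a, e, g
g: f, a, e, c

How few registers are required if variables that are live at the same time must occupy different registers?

f, a, e, c, g are mutually in conflict, so at least 5 registers are needed.
Using 5 registers: f=3, k=2, a=1, i=3, e=2, c=4, g=5. Every pair that conflicts lands in different registers.

5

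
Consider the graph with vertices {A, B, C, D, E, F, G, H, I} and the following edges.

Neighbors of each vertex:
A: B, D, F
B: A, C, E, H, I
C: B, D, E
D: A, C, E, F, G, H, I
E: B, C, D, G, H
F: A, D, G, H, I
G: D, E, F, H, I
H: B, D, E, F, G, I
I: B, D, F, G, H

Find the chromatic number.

D, F, G, H, I are pairwise adjacent (a clique of size 5), so at least 5 colors are needed.
5 colors suffice: color red → {B, D}; color blue → {A, C, H}; color green → {E, I}; color yellow → {F}; color purple → {G}. Every edge joins two different colors.

5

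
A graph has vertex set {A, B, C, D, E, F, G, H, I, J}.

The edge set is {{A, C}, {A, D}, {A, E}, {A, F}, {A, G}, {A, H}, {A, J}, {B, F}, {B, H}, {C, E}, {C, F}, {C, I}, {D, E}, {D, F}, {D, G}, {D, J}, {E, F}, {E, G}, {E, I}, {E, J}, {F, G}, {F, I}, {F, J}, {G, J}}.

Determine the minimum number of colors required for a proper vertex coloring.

A, D, E, F, G, J are pairwise adjacent (a clique of size 6), so at least 6 colors are needed.
A valid assignment using 6 colors: A=2, B=2, C=4, D=6, E=3, F=1, G=5, H=1, I=2, J=4. No two adjacent vertices share a color.

6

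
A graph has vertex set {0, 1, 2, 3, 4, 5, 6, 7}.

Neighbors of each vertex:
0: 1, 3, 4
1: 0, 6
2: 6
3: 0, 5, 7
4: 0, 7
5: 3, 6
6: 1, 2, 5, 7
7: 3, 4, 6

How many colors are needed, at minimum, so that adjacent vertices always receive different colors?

3

The cycle 4-0-1-6-7-4 has odd length 5, so it cannot be 2-colored; at least 3 colors are needed.
A valid assignment using 3 colors: 0=b, 1=c, 2=b, 3=a, 4=a, 5=b, 6=a, 7=b. Every edge joins two different colors.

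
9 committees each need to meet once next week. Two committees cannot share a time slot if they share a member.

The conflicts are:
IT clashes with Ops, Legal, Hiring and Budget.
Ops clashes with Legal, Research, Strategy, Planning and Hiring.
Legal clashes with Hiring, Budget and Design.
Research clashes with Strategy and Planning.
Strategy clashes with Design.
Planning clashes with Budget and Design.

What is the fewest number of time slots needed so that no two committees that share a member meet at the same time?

IT, Ops, Legal, Hiring all conflict with each other, so at least 4 time slots are needed.
4 time slots suffice: time slot 1 → {Ops, Budget, Design}; time slot 2 → {Legal, Strategy, Planning}; time slot 3 → {IT, Research}; time slot 4 → {Hiring}. No two conflicting committees share a time slot.

4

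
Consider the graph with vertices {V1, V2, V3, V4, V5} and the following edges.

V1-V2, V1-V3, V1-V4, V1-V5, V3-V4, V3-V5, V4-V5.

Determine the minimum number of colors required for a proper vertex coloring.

4

V1, V3, V4, V5 are mutually adjacent (a clique of size 4), so at least 4 colors are needed.
4 colors suffice: color red → {V1}; color blue → {V2, V4}; color green → {V3}; color yellow → {V5}. No two adjacent vertices share a color.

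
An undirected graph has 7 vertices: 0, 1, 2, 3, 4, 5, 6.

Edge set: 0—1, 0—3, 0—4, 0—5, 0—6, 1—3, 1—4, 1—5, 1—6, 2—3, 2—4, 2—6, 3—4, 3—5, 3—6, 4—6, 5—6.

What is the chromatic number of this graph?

5

0, 1, 3, 5, 6 are pairwise adjacent (a clique of size 5), so at least 5 colors are needed.
5 colors suffice: color red → {6}; color blue → {3}; color green → {4, 5}; color yellow → {0, 2}; color purple → {1}. Every edge joins two different colors.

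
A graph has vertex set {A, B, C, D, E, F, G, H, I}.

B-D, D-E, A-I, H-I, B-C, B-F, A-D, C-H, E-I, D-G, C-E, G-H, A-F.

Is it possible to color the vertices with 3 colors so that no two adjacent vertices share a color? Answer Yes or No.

The chromatic number is 3. The cycle H-I-A-D-G-H has odd length 5, so it cannot be 2-colored; at least 3 colors are needed.
One proper 3-coloring: A=2, B=2, C=1, D=1, E=2, F=1, G=3, H=2, I=1.
That is already a proper 3-coloring.

Yes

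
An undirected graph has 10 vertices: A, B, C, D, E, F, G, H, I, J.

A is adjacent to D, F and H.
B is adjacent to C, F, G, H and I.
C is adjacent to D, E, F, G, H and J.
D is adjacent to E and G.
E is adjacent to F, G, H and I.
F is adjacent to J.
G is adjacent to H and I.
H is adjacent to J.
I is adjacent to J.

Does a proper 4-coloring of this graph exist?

Yes

The chromatic number is 4. B, C, G, H are pairwise adjacent (a clique of size 4), so at least 4 colors are needed.
4 colors suffice: color 1 → {A, C, I}; color 2 → {F, G}; color 3 → {D, H}; color 4 → {B, E, J}.
That is already a proper 4-coloring.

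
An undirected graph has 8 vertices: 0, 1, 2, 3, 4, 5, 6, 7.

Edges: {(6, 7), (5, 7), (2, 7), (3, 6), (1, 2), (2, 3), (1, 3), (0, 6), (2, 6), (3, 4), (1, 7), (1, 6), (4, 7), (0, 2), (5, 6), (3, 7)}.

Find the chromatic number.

5

1, 2, 3, 6, 7 are mutually adjacent (a clique of size 5), so at least 5 colors are needed.
A valid assignment using 5 colors: 0=red, 1=purple, 2=yellow, 3=green, 4=blue, 5=green, 6=blue, 7=red. No two adjacent vertices share a color.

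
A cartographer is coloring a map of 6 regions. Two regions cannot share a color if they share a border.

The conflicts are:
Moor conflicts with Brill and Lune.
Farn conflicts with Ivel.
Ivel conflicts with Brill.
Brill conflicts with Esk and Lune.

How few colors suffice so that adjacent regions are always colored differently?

Moor, Brill, Lune all conflict with each other, so at least 3 colors are needed.
3 colors suffice: color 1 → {Farn, Brill}; color 2 → {Moor, Ivel, Esk}; color 3 → {Lune}. Each listed conflict is separated.

3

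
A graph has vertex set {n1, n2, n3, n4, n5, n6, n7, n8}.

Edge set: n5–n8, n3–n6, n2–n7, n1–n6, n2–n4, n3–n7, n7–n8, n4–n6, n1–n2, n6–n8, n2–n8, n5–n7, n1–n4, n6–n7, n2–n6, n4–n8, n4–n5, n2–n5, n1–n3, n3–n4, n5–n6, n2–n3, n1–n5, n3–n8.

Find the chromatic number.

n1, n2, n3, n4, n6 form a clique, so at least 5 colors are needed.
5 colors suffice: color R → {n2}; color B → {n6}; color G → {n4, n7}; color Y → {n3, n5}; color P → {n1, n8}. No two adjacent vertices share a color.

5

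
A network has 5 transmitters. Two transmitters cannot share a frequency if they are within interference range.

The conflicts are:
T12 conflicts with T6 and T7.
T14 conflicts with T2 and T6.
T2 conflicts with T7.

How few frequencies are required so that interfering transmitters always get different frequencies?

3

The cycle T12-T7-T2-T14-T6-T12 has odd length 5, so it cannot be 2-colored; at least 3 frequencies are needed.
A valid assignment using 3 frequencies: T12=3, T14=2, T2=1, T6=1, T7=2. Each listed conflict is separated.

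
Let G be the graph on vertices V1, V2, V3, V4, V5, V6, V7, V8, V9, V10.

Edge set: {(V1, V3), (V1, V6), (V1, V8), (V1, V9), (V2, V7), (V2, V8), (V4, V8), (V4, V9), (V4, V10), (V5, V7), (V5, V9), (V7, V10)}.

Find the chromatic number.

The cycle V7-V5-V9-V4-V10-V7 has odd length 5, so it cannot be 2-colored; at least 3 colors are needed.
One proper 3-coloring: V1=1, V2=3, V3=2, V4=1, V5=3, V6=2, V7=1, V8=2, V9=2, V10=2. Every edge joins two different colors.

3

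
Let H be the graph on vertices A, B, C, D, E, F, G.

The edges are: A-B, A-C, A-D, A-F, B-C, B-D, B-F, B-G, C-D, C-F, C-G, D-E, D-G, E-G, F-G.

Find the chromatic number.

B, C, D, G form a clique, so at least 4 colors are needed.
4 colors suffice: A=3, B=2, C=4, D=1, E=2, F=1, G=3. Each edge has distinct colors on its endpoints.

4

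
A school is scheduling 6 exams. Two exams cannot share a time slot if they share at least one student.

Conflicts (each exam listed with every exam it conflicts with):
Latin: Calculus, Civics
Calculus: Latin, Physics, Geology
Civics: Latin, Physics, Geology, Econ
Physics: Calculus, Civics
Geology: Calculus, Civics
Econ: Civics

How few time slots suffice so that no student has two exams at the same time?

2

Calculus and Geology conflict, so at least 2 time slots are needed.
2 time slots suffice: Latin=2, Calculus=1, Civics=1, Physics=2, Geology=2, Econ=2. Each listed conflict is separated.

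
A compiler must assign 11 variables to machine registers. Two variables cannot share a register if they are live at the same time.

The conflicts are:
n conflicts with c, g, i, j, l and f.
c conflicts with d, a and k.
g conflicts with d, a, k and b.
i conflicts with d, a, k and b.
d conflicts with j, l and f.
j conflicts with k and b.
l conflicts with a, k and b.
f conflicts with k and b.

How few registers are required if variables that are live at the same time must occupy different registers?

c and d conflict, so at least 2 registers are needed.
2 registers suffice: register 1 → {n, d, a, k, b}; register 2 → {c, g, i, j, l, f}. Every pair that conflicts lands in different registers.

2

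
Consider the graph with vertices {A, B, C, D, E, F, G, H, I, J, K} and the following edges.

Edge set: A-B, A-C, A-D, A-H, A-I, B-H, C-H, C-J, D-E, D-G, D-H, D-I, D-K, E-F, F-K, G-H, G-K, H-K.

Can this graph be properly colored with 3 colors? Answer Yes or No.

D, G, H, K are mutually adjacent (a clique of size 4), so at least 4 colors are needed.
So 3 colors are not enough.

No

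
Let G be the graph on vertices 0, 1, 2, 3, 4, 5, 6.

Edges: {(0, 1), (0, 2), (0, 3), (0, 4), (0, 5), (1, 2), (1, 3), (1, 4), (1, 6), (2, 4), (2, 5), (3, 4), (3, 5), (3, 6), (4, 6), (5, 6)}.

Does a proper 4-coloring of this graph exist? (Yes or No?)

Yes

The chromatic number is 4. 0, 1, 2, 4 form a clique, so at least 4 colors are needed.
4 colors suffice: 0=red, 1=yellow, 2=green, 3=green, 4=blue, 5=blue, 6=red.
That is already a proper 4-coloring.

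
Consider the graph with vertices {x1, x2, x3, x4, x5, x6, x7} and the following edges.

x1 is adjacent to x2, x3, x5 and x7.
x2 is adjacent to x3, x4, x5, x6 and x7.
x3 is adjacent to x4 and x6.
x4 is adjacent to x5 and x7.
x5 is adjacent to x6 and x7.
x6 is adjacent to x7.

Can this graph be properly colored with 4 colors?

Yes

The chromatic number is 4. x2, x5, x6, x7 form a clique, so at least 4 colors are needed.
4 colors suffice: color R → {x2}; color B → {x3, x7}; color G → {x5}; color Y → {x1, x4, x6}.
That is already a proper 4-coloring.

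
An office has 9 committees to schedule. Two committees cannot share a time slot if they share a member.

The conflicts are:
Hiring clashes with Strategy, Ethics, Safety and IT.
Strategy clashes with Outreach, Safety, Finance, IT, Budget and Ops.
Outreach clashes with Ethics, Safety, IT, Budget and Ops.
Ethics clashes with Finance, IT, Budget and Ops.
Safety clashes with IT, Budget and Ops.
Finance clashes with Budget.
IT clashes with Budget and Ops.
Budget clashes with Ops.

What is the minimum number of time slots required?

6

Strategy, Outreach, Safety, IT, Budget, Ops all conflict with each other, so at least 6 time slots are needed.
6 time slots suffice: time slot 1 → {Finance, IT}; time slot 2 → {Hiring, Budget}; time slot 3 → {Strategy, Ethics}; time slot 4 → {Safety}; time slot 5 → {Outreach}; time slot 6 → {Ops}. Each listed conflict is separated.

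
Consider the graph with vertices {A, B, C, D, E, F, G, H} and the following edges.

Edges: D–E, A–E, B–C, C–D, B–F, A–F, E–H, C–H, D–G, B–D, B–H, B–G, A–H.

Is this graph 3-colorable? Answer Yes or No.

Yes

The chromatic number is 3. B, C, H are pairwise adjacent, so at least 3 colors are needed.
A valid assignment using 3 colors: A=3, B=1, C=3, D=2, E=1, F=2, G=3, H=2.
That is already a proper 3-coloring.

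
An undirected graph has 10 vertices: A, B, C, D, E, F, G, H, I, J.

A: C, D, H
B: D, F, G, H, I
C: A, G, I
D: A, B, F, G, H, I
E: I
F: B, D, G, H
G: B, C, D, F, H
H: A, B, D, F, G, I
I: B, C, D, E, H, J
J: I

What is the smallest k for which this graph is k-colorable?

B, D, F, G, H are pairwise adjacent (a clique of size 5), so at least 5 colors are needed.
5 colors suffice: A=green, B=yellow, C=red, D=blue, E=red, F=purple, G=green, H=red, I=green, J=red. Every edge joins two different colors.

5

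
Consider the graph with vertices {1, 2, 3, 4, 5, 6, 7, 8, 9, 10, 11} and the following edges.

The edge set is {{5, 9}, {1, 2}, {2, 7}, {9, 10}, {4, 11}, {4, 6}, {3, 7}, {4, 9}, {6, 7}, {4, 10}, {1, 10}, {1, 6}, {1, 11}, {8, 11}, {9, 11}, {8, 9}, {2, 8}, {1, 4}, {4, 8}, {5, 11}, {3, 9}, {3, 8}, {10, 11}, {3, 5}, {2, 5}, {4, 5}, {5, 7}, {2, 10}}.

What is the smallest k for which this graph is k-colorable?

4, 5, 9, 11 are pairwise adjacent (a clique of size 4), so at least 4 colors are needed.
4 colors suffice: color red → {2, 3, 4}; color blue → {5, 6, 8, 10}; color green → {7, 11}; color yellow → {1, 9}. Each edge has distinct colors on its endpoints.

4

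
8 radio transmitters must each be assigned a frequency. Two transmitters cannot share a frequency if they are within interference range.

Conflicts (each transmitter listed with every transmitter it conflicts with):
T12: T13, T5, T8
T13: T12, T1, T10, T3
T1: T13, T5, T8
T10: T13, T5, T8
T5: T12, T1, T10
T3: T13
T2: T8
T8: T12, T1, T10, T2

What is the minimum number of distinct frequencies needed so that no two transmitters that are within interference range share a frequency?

T2 and T8 conflict, so at least 2 frequencies are needed.
2 frequencies suffice: frequency 1 → {T13, T5, T8}; frequency 2 → {T12, T1, T10, T3, T2}. No two conflicting transmitters share a frequency.

2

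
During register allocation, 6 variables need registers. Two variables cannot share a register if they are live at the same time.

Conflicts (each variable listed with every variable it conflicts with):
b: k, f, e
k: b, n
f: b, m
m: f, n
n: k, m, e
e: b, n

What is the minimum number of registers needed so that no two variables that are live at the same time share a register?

The cycle f-b-e-n-m-f has odd length 5, so it cannot be 2-colored; at least 3 registers are needed.
3 registers suffice: register 1 → {b, n}; register 2 → {k, f, e}; register 3 → {m}. Every pair that conflicts lands in different registers.

3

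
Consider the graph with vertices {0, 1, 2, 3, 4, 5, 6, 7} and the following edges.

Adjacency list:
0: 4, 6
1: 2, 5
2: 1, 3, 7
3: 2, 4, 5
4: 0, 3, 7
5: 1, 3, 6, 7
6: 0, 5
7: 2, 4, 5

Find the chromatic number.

The cycle 0-4-7-5-6-0 has odd length 5, so it cannot be 2-colored; at least 3 colors are needed.
A valid assignment using 3 colors: 0=b, 1=b, 2=a, 3=b, 4=a, 5=a, 6=c, 7=b. Each edge has distinct colors on its endpoints.

3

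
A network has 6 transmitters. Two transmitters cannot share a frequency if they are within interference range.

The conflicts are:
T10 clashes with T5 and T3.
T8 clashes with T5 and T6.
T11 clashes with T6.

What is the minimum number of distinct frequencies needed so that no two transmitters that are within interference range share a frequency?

T10 and T5 conflict, so at least 2 frequencies are needed.
Using 2 frequencies: T10=1, T8=1, T11=1, T5=2, T3=2, T6=2. Each listed conflict is separated.

2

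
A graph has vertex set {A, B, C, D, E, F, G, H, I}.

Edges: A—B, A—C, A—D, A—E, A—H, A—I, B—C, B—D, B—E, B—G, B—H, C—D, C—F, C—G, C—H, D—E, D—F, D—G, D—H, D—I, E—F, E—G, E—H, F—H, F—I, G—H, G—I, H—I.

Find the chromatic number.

B, C, D, G, H are mutually adjacent (a clique of size 5), so at least 5 colors are needed.
5 colors suffice: color red → {D}; color blue → {H}; color green → {C, E, I}; color yellow → {A, F, G}; color purple → {B}. Every edge joins two different colors.

5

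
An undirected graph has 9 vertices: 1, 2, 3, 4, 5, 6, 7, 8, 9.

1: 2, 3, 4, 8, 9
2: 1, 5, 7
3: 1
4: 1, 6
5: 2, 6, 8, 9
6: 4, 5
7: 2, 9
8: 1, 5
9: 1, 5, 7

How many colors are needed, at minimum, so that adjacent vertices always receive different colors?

3

The cycle 6-4-1-8-5-6 has odd length 5, so it cannot be 2-colored; at least 3 colors are needed.
3 colors suffice: color a → {1, 5, 7}; color b → {2, 3, 4, 8, 9}; color c → {6}. No two adjacent vertices share a color.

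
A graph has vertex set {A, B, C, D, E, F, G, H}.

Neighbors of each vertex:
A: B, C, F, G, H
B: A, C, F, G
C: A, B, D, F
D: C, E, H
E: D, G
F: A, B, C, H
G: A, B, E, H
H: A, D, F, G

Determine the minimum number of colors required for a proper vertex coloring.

4

A, B, C, F are pairwise adjacent (a clique of size 4), so at least 4 colors are needed.
4 colors suffice: color 1 → {A, D}; color 2 → {C, E, H}; color 3 → {F, G}; color 4 → {B}. No two adjacent vertices share a color.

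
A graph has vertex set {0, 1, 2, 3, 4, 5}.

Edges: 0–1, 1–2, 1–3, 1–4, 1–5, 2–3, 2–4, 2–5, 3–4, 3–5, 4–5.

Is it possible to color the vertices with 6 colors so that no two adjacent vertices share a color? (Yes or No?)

Yes

The chromatic number is 5. 1, 2, 3, 4, 5 are pairwise adjacent (a clique of size 5), so at least 5 colors are needed.
5 colors suffice: 0=b, 1=a, 2=e, 3=c, 4=b, 5=d.
Since 6 ≥ 5, a proper 6-coloring certainly exists.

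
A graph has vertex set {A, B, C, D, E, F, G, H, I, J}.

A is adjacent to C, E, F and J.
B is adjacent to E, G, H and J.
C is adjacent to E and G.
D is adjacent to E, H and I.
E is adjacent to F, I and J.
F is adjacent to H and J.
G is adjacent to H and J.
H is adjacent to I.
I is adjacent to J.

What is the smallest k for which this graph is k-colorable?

A, E, F, J are pairwise adjacent (a clique of size 4), so at least 4 colors are needed.
One proper 4-coloring: A=green, B=yellow, C=blue, D=blue, E=red, F=yellow, G=green, H=red, I=green, J=blue. No two adjacent vertices share a color.

4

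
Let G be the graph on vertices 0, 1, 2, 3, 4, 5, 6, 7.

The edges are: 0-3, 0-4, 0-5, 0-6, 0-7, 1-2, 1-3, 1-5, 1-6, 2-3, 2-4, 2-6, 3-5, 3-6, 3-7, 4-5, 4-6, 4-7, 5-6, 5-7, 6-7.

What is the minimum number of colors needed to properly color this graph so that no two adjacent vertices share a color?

5

0, 4, 5, 6, 7 form a clique, so at least 5 colors are needed.
5 colors suffice: color red → {6}; color blue → {2, 5}; color green → {3, 4}; color yellow → {0, 1}; color purple → {7}. No two adjacent vertices share a color.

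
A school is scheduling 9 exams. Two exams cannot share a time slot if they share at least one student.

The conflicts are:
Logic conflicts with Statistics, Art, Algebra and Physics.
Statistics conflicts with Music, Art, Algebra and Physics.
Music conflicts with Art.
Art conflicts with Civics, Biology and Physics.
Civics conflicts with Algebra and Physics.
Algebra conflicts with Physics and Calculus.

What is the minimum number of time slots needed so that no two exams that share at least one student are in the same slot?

Logic, Statistics, Algebra, Physics pairwise conflict, so at least 4 time slots are needed.
Using 4 time slots: Logic=4, Statistics=3, Music=2, Art=1, Civics=3, Algebra=1, Biology=2, Physics=2, Calculus=2. No two conflicting exams share a time slot.

4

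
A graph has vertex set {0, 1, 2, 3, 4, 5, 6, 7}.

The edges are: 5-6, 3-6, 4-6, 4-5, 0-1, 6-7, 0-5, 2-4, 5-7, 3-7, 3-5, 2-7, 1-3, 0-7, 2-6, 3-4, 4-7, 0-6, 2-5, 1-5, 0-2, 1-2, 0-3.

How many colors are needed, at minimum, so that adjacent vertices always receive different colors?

5

0, 2, 5, 6, 7 are pairwise adjacent (a clique of size 5), so at least 5 colors are needed.
5 colors suffice: color red → {5}; color blue → {0, 4}; color green → {2, 3}; color yellow → {1, 6}; color purple → {7}. Every edge joins two different colors.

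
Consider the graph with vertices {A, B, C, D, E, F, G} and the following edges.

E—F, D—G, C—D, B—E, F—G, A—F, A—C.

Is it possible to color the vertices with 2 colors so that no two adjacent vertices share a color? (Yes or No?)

No

The cycle D-G-F-A-C-D has odd length 5, so it cannot be 2-colored; at least 3 colors are needed.
So 2 colors are not enough.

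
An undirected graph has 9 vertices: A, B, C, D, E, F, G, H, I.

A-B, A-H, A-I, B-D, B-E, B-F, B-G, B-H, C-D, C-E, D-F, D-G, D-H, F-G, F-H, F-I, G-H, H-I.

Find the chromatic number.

5

B, D, F, G, H are pairwise adjacent (a clique of size 5), so at least 5 colors are needed.
A valid assignment using 5 colors: A=3, B=1, C=1, D=3, E=2, F=4, G=5, H=2, I=1. Every edge joins two different colors.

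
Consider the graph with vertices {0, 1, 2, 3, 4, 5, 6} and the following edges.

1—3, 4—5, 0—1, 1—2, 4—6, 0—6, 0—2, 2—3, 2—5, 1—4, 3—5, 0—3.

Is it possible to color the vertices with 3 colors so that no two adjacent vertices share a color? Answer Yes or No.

No

0, 1, 2, 3 form a clique, so at least 4 colors are needed.
So 3 colors are not enough.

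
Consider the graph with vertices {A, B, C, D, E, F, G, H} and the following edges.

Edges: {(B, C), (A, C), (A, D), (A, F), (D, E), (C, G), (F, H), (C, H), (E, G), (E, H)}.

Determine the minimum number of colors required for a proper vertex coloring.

3

The cycle D-A-F-H-E-D has odd length 5, so it cannot be 2-colored; at least 3 colors are needed.
3 colors suffice: color red → {C, E, F}; color blue → {A, B, G, H}; color green → {D}. Each edge has distinct colors on its endpoints.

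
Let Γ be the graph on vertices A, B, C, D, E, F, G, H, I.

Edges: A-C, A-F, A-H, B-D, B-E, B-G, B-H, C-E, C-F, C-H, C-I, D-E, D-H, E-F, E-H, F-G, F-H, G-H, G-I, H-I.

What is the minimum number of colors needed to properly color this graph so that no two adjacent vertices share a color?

4

A, C, F, H are pairwise adjacent (a clique of size 4), so at least 4 colors are needed.
4 colors suffice: color 1 → {H}; color 2 → {A, E, G}; color 3 → {B, F, I}; color 4 → {C, D}. No two adjacent vertices share a color.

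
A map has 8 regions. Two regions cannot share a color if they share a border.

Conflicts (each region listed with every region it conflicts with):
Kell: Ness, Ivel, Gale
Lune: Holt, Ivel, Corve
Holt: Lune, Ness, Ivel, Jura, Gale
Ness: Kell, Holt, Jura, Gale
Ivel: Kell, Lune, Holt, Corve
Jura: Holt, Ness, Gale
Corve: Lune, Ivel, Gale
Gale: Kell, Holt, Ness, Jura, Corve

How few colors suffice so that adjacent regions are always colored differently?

4

Holt, Ness, Jura, Gale all conflict with each other, so at least 4 colors are needed.
4 colors suffice: color 1 → {Kell, Holt, Corve}; color 2 → {Ivel, Gale}; color 3 → {Lune, Ness}; color 4 → {Jura}. Each listed conflict is separated.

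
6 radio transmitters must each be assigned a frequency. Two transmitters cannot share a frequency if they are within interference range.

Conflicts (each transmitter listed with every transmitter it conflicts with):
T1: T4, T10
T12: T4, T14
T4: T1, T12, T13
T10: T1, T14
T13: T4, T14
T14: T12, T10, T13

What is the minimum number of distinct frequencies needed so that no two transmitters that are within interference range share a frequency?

The cycle T10-T1-T4-T13-T14-T10 has odd length 5, so it cannot be 2-colored; at least 3 frequencies are needed.
3 frequencies suffice: T1=2, T12=2, T4=1, T10=3, T13=2, T14=1. Every pair that conflicts lands in different frequencies.

3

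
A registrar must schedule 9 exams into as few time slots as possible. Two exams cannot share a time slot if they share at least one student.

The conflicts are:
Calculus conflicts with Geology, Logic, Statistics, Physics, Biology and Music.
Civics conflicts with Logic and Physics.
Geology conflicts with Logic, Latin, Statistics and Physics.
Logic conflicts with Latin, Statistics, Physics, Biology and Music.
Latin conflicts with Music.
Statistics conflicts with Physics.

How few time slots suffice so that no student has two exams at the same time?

Calculus, Geology, Logic, Statistics, Physics pairwise conflict, so at least 5 time slots are needed.
A valid assignment using 5 time slots: Calculus=2, Civics=2, Geology=4, Logic=1, Latin=2, Statistics=5, Physics=3, Biology=3, Music=3. Each listed conflict is separated.

5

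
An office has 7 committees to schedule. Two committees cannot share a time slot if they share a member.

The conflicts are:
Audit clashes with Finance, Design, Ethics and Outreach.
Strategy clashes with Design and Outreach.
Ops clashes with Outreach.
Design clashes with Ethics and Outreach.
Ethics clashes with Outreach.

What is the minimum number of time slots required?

Audit, Design, Ethics, Outreach all conflict with each other, so at least 4 time slots are needed.
4 time slots suffice: Audit=2, Strategy=2, Ops=2, Finance=1, Design=3, Ethics=4, Outreach=1. Each listed conflict is separated.

4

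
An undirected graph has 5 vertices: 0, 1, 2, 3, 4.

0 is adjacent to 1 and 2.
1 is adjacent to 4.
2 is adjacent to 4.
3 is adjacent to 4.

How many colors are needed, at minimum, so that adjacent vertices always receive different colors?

1 and 4 are adjacent, so at least 2 colors are needed.
One proper 2-coloring: 0=a, 1=b, 2=b, 3=b, 4=a. Every edge joins two different colors.

2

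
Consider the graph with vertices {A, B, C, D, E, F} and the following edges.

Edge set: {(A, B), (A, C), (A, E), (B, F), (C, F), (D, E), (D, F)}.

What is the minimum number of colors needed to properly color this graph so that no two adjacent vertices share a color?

3

The cycle F-C-A-E-D-F has odd length 5, so it cannot be 2-colored; at least 3 colors are needed.
One proper 3-coloring: A=red, B=blue, C=blue, D=blue, E=green, F=red. No two adjacent vertices share a color.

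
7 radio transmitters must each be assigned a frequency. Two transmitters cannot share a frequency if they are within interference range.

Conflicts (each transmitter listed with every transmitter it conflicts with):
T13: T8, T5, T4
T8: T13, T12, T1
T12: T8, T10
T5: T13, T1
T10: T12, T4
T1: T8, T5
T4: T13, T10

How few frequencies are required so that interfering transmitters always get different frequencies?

The cycle T10-T4-T13-T8-T12-T10 has odd length 5, so it cannot be 2-colored; at least 3 frequencies are needed.
3 frequencies suffice: frequency 1 → {T13, T10, T1}; frequency 2 → {T8, T5, T4}; frequency 3 → {T12}. No two conflicting transmitters share a frequency.

3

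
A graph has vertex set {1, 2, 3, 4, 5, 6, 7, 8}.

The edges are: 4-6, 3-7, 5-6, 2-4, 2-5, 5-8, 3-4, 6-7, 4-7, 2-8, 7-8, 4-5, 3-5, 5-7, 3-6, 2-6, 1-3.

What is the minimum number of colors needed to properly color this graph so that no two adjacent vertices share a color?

3, 4, 5, 6, 7 are pairwise adjacent (a clique of size 5), so at least 5 colors are needed.
5 colors suffice: 1=a, 2=d, 3=e, 4=b, 5=a, 6=c, 7=d, 8=b. No two adjacent vertices share a color.

5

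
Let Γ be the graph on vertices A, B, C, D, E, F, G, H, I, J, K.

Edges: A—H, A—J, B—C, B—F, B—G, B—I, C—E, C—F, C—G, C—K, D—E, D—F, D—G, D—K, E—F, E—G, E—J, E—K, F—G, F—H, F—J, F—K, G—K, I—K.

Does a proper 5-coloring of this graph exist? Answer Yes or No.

Yes

The chromatic number is 5. D, E, F, G, K are pairwise adjacent (a clique of size 5), so at least 5 colors are needed.
5 colors suffice: color red → {A, F, I}; color blue → {B, H, J, K}; color green → {G}; color yellow → {E}; color purple → {C, D}.
That is already a proper 5-coloring.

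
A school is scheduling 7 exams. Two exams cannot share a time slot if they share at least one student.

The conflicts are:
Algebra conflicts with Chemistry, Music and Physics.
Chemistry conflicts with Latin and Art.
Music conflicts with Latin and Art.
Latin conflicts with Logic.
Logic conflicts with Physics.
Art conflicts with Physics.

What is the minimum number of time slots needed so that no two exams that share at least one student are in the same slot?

3

The cycle Logic-Latin-Chemistry-Algebra-Physics-Logic has odd length 5, so it cannot be 2-colored; at least 3 time slots are needed.
Using 3 time slots: Algebra=2, Chemistry=1, Music=1, Latin=2, Logic=3, Art=2, Physics=1. No two conflicting exams share a time slot.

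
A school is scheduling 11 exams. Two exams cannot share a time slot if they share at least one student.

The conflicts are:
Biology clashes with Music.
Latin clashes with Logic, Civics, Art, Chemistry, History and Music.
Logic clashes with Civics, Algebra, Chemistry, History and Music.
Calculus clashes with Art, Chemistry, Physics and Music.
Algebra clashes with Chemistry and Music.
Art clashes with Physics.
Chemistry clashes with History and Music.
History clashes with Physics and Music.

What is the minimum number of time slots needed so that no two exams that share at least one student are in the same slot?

5

Latin, Logic, Chemistry, History, Music all conflict with each other, so at least 5 time slots are needed.
5 time slots suffice: time slot 1 → {Civics, Art, Music}; time slot 2 → {Biology, Chemistry, Physics}; time slot 3 → {Logic, Calculus}; time slot 4 → {Latin, Algebra}; time slot 5 → {History}. Every pair that conflicts lands in different time slots.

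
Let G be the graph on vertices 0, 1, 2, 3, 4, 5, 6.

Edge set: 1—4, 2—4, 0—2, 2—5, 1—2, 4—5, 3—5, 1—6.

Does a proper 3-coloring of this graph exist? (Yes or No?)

Yes

The chromatic number is 3. 1, 2, 4 are mutually adjacent, so at least 3 colors are needed.
One proper 3-coloring: 0=blue, 1=blue, 2=red, 3=red, 4=green, 5=blue, 6=red.
That is already a proper 3-coloring.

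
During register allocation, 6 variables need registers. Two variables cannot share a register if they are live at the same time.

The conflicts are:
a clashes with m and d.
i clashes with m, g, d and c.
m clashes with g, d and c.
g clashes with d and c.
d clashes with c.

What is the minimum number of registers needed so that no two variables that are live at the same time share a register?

i, m, g, d, c pairwise conflict, so at least 5 registers are needed.
5 registers suffice: register 1 → {m}; register 2 → {d}; register 3 → {a, c}; register 4 → {i}; register 5 → {g}. Every pair that conflicts lands in different registers.

5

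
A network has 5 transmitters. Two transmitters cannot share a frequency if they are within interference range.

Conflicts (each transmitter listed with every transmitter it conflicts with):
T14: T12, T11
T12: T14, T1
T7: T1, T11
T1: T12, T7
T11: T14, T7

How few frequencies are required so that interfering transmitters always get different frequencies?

3

The cycle T7-T11-T14-T12-T1-T7 has odd length 5, so it cannot be 2-colored; at least 3 frequencies are needed.
Using 3 frequencies: T14=1, T12=2, T7=1, T1=3, T11=2. Each listed conflict is separated.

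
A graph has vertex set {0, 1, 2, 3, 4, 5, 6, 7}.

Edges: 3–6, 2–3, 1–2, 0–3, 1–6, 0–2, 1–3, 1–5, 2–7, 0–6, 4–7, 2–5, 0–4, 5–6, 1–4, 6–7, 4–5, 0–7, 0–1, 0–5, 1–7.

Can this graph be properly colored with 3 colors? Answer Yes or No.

No

0, 1, 4, 5 form a clique, so at least 4 colors are needed.
So 3 colors are not enough.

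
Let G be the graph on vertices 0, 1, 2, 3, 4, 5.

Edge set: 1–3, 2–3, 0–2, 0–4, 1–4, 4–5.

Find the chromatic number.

3

The cycle 0-2-3-1-4-0 has odd length 5, so it cannot be 2-colored; at least 3 colors are needed.
3 colors suffice: color a → {3, 4}; color b → {1, 2, 5}; color c → {0}. Every edge joins two different colors.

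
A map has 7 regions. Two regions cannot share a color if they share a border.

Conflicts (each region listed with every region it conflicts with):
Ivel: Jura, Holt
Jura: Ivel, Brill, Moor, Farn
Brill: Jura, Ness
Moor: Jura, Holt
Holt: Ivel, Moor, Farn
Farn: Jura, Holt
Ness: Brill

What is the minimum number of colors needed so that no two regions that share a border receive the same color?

Moor and Holt conflict, so at least 2 colors are needed.
2 colors suffice: color 1 → {Jura, Holt, Ness}; color 2 → {Ivel, Brill, Moor, Farn}. Each listed conflict is separated.

2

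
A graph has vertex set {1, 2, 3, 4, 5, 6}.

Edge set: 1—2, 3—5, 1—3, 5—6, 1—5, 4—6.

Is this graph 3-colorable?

Yes

The chromatic number is 3. 1, 3, 5 are mutually adjacent, so at least 3 colors are needed.
3 colors suffice: 1=blue, 2=red, 3=green, 4=red, 5=red, 6=blue.
That is already a proper 3-coloring.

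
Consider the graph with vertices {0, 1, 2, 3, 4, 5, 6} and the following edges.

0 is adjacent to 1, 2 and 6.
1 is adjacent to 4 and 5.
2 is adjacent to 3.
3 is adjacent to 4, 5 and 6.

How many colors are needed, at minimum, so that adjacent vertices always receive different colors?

The cycle 0-2-3-5-1-0 has odd length 5, so it cannot be 2-colored; at least 3 colors are needed.
3 colors suffice: color red → {0, 3}; color blue → {1, 2, 6}; color green → {4, 5}. No two adjacent vertices share a color.

3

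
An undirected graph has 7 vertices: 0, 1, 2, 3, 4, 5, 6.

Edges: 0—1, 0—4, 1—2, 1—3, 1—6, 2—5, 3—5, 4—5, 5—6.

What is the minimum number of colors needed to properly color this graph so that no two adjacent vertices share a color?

The cycle 0-1-3-5-4-0 has odd length 5, so it cannot be 2-colored; at least 3 colors are needed.
3 colors suffice: color a → {1, 5}; color b → {2, 3, 4, 6}; color c → {0}. Every edge joins two different colors.

3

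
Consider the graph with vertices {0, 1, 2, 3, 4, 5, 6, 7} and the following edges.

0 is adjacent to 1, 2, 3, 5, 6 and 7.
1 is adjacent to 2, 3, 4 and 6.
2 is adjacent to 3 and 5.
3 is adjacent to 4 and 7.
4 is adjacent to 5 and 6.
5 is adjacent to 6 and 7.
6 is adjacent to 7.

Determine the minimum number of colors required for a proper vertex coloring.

0, 1, 2, 3 are pairwise adjacent (a clique of size 4), so at least 4 colors are needed.
4 colors suffice: color red → {0, 4}; color blue → {1, 5}; color green → {3, 6}; color yellow → {2, 7}. Each edge has distinct colors on its endpoints.

4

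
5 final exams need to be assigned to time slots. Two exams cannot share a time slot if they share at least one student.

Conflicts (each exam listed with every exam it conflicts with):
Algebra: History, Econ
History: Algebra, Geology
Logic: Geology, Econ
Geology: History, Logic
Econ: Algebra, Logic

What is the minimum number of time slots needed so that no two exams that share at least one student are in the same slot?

The cycle Algebra-Econ-Logic-Geology-History-Algebra has odd length 5, so it cannot be 2-colored; at least 3 time slots are needed.
3 time slots suffice: time slot 1 → {Algebra, Logic}; time slot 2 → {History, Econ}; time slot 3 → {Geology}. Every pair that conflicts lands in different time slots.

3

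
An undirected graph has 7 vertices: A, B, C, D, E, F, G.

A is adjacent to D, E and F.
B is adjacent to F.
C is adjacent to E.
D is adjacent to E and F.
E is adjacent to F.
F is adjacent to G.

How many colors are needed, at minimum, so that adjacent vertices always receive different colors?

A, D, E, F are pairwise adjacent (a clique of size 4), so at least 4 colors are needed.
4 colors suffice: color red → {C, F}; color blue → {B, E, G}; color green → {A}; color yellow → {D}. No two adjacent vertices share a color.

4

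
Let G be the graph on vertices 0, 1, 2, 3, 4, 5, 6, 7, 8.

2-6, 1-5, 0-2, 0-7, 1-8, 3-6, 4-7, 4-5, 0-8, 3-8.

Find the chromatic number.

The cycle 6-2-0-8-3-6 has odd length 5, so it cannot be 2-colored; at least 3 colors are needed.
A valid assignment using 3 colors: 0=a, 1=a, 2=b, 3=a, 4=a, 5=b, 6=c, 7=b, 8=b. Every edge joins two different colors.

3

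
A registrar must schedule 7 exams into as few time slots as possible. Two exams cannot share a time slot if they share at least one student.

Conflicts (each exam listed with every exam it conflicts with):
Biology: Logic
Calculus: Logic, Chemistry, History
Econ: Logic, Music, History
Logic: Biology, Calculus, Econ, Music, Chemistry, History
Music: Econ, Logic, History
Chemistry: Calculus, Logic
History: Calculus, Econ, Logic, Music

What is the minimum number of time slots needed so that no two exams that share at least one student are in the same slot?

4

Econ, Logic, Music, History are mutually in conflict, so at least 4 time slots are needed.
Using 4 time slots: Biology=2, Calculus=3, Econ=4, Logic=1, Music=3, Chemistry=2, History=2. No two conflicting exams share a time slot.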